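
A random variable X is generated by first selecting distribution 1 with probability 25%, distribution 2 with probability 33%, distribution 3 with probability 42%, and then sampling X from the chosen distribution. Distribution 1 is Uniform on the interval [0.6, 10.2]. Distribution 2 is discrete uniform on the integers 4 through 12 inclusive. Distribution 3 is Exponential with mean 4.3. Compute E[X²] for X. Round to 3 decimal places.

48.062

For each component E[X²] = Var + (mean)², giving 1: 36.84; 2: 70.6667; 3: 36.98.
Overall E[X²] = 0.25·36.84 + 0.33·70.6667 + 0.42·36.98 = 48.0616.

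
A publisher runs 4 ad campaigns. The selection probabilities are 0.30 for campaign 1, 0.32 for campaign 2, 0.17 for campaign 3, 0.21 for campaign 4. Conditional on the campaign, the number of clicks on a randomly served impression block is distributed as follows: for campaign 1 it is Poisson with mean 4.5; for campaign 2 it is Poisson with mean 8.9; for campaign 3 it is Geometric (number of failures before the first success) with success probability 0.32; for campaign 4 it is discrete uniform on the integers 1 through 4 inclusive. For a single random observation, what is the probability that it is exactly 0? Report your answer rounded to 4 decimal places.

Conditional on each campaign, P(X = 0): 1: 0.011109; 2: 0.000136389; 3: 0.32; 4: 0.
By total probability, P(X = 0) = 0.3·0.011109 + 0.32·0.000136389 + 0.17·0.32 + 0.21·0 = 0.0577763.

0.0578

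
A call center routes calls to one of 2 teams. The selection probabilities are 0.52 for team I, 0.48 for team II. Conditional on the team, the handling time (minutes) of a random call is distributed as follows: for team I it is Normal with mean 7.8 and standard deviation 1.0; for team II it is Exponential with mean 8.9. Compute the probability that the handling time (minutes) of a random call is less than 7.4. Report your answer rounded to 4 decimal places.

Conditional on each team, P(X < 7.4): I: 0.344578; II: 0.564587.
By total probability, P(X < 7.4) = 0.52·0.344578 + 0.48·0.564587 = 0.450183.

0.4502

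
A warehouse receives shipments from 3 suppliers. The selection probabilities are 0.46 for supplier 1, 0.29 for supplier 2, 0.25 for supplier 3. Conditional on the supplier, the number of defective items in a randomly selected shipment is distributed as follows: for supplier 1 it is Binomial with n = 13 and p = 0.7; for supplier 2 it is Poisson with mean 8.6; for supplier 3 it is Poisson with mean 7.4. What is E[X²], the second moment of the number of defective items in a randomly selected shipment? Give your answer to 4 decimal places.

78.8308

For each component E[X²] = Var + (mean)², giving 1: 85.54; 2: 82.56; 3: 62.16.
Overall E[X²] = 0.46·85.54 + 0.29·82.56 + 0.25·62.16 = 78.8308.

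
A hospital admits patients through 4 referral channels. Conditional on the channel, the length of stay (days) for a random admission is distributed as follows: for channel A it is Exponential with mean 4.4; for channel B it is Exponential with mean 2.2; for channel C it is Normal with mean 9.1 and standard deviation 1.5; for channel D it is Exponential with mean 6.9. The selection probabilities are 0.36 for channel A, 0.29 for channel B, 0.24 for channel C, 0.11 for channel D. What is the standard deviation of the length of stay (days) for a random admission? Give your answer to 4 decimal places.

Per component, A: μ=4.4, E[X²]=38.72; B: μ=2.2, E[X²]=9.68; C: μ=9.1, E[X²]=85.06; D: μ=6.9, E[X²]=95.22.
E[X] = 0.36·4.4 + 0.29·2.2 + 0.24·9.1 + 0.11·6.9 = 5.165.
E[X²] = 0.36·38.72 + 0.29·9.68 + 0.24·85.06 + 0.11·95.22 = 47.635.
Var(X) = E[X²] − (E[X])² = 47.635 − 26.6772 = 20.9578.
SD(X) = √20.9578 = 4.57797.

4.5780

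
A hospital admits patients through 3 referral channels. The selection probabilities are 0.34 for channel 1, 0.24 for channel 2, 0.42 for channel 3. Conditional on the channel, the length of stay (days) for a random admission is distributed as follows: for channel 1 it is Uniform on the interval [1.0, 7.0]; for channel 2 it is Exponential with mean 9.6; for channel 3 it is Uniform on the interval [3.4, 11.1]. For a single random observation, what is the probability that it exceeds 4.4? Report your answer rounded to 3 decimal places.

Conditional on each channel, P(X > 4.4): 1: 0.433333; 2: 0.632337; 3: 0.87013.
By total probability, P(X > 4.4) = 0.34·0.433333 + 0.24·0.632337 + 0.42·0.87013 = 0.664549.

0.665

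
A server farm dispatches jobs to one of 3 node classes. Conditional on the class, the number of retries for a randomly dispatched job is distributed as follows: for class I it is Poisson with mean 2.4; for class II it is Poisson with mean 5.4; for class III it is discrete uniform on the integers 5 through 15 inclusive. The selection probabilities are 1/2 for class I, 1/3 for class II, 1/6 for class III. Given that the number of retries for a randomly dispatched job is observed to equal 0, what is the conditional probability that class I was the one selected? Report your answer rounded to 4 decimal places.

0.9679

Likelihoods P(X=0 | ·): I: 0.090718; II: 0.00451658; III: 0.
Posterior ∝ prior × likelihood. Numerator for I: 0.5·0.090718 = 0.045359.
Normalizing constant: 0.5·0.090718 + 0.333333·0.00451658 + 0.166667·0 = 0.0468645.
P(I | observation) = 0.045359 / 0.0468645 = 0.967875.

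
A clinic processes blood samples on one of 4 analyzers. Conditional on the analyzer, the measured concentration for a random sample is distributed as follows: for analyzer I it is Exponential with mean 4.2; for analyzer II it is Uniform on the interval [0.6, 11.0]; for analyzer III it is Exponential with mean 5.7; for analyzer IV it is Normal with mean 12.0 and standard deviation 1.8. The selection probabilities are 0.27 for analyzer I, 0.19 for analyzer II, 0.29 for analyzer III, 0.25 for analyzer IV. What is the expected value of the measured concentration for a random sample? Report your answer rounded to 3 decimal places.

Component means — I: 4.2; II: 5.8; III: 5.7; IV: 12.
E[X] = 0.27·4.2 + 0.19·5.8 + 0.29·5.7 + 0.25·12 = 6.889.

6.889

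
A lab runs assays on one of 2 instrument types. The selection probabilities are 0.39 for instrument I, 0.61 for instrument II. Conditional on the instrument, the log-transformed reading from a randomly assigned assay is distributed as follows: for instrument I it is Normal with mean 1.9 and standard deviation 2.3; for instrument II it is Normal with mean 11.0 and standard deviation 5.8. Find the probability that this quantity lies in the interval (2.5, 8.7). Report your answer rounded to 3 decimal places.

0.322

Conditional on each instrument, P(2.5 < X < 8.7): I: 0.395541; II: 0.274459.
By total probability, P(2.5 < X < 8.7) = 0.39·0.395541 + 0.61·0.274459 = 0.321681.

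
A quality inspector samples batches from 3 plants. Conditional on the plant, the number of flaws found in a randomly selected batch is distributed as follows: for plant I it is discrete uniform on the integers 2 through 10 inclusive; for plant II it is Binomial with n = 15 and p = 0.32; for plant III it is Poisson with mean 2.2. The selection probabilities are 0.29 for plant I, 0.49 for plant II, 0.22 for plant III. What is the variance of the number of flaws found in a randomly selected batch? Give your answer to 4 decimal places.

Per component, I: μ=6, E[X²]=42.6667; II: μ=4.8, E[X²]=26.304; III: μ=2.2, E[X²]=7.04.
E[X] = 0.29·6 + 0.49·4.8 + 0.22·2.2 = 4.576.
E[X²] = 0.29·42.6667 + 0.49·26.304 + 0.22·7.04 = 26.8111.
Var(X) = E[X²] − (E[X])² = 26.8111 − 20.9398 = 5.87132.

5.8713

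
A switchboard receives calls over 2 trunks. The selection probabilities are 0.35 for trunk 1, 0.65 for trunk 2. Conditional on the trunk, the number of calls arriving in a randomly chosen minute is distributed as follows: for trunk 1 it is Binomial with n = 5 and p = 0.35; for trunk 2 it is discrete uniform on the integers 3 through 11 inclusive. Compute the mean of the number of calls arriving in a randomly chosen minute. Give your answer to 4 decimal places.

Component means — 1: 1.75; 2: 7.
E[X] = 0.35·1.75 + 0.65·7 = 5.1625.

5.1625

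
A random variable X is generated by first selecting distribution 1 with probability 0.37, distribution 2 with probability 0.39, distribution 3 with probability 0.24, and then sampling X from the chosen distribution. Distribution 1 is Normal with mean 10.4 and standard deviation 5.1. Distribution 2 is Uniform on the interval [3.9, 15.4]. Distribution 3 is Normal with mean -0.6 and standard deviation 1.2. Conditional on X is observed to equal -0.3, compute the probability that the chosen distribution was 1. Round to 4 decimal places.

Likelihoods f(-0.3 | ·): 1: 0.0086598; 2: 0; 3: 0.322223.
Posterior ∝ prior × likelihood. Numerator for 1: 0.37·0.0086598 = 0.00320413.
Normalizing constant: 0.37·0.0086598 + 0.39·0 + 0.24·0.322223 = 0.0805378.
P(1 | observation) = 0.00320413 / 0.0805378 = 0.0397842.

0.0398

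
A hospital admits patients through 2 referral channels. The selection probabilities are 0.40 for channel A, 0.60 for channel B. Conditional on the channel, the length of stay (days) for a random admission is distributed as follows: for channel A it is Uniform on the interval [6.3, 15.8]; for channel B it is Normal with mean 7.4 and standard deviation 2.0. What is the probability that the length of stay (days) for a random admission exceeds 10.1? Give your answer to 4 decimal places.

Conditional on each channel, P(X > 10.1): A: 0.6; B: 0.088508.
By total probability, P(X > 10.1) = 0.4·0.6 + 0.6·0.088508 = 0.293105.

0.2931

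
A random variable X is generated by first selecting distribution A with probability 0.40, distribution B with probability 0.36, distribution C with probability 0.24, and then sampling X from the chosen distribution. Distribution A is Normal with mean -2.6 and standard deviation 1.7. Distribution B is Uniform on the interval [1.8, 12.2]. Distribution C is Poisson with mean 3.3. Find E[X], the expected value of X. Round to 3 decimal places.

Component means — A: -2.6; B: 7; C: 3.3.
E[X] = 0.4·-2.6 + 0.36·7 + 0.24·3.3 = 2.272.

2.272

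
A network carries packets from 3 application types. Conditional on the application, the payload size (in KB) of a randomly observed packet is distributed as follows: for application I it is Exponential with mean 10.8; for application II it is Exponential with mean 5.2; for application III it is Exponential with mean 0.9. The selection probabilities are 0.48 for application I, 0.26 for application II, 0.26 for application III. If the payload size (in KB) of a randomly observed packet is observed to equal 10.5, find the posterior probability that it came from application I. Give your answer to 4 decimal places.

0.7168

Likelihoods f(10.5 | ·): I: 0.0350224; II: 0.0255303; III: 9.52771e-06.
Posterior ∝ prior × likelihood. Numerator for I: 0.48·0.0350224 = 0.0168107.
Normalizing constant: 0.48·0.0350224 + 0.26·0.0255303 + 0.26·9.52771e-06 = 0.0234511.
P(I | observation) = 0.0168107 / 0.0234511 = 0.716842.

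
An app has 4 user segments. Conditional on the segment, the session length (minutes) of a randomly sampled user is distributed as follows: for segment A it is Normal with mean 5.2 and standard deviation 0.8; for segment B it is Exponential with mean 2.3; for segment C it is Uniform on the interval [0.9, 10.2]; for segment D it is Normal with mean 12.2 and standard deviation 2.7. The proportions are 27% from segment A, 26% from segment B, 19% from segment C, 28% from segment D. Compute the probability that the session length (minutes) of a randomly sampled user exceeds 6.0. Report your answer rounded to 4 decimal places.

0.4248

Conditional on each segment, P(X > 6.0): A: 0.158655; B: 0.0736305; C: 0.451613; D: 0.989171.
By total probability, P(X > 6.0) = 0.27·0.158655 + 0.26·0.0736305 + 0.19·0.451613 + 0.28·0.989171 = 0.424755.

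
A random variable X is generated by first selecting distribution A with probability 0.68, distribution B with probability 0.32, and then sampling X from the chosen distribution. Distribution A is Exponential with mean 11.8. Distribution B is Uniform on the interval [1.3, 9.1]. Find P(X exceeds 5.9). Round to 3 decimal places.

Conditional on each component, P(X > 5.9): A: 0.606531; B: 0.410256.
By total probability, P(X > 5.9) = 0.68·0.606531 + 0.32·0.410256 = 0.543723.

0.544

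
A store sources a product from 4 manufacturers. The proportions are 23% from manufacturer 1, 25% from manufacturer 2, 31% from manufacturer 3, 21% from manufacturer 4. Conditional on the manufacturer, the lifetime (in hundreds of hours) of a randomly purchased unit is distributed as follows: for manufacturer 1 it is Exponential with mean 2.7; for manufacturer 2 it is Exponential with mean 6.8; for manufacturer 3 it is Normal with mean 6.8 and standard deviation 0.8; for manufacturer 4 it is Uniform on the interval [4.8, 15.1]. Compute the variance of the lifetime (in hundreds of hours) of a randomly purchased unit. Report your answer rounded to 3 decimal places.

21.162

Per component, 1: μ=2.7, E[X²]=14.58; 2: μ=6.8, E[X²]=92.48; 3: μ=6.8, E[X²]=46.88; 4: μ=9.95, E[X²]=107.843.
E[X] = 0.23·2.7 + 0.25·6.8 + 0.31·6.8 + 0.21·9.95 = 6.5185.
E[X²] = 0.23·14.58 + 0.25·92.48 + 0.31·46.88 + 0.21·107.843 = 63.6533.
Var(X) = E[X²] − (E[X])² = 63.6533 − 42.4908 = 21.1625.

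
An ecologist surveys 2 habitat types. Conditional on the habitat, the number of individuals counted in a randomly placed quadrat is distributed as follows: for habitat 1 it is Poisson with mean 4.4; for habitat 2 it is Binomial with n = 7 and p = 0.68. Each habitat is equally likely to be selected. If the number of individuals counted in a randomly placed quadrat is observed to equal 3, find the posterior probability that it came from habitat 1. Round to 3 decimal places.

0.602

Likelihoods P(X=3 | ·): 1: 0.174305; 2: 0.115397.
Posterior ∝ prior × likelihood. Numerator for 1: 0.5·0.174305 = 0.0871527.
Normalizing constant: 0.5·0.174305 + 0.5·0.115397 = 0.144851.
P(1 | observation) = 0.0871527 / 0.144851 = 0.601671.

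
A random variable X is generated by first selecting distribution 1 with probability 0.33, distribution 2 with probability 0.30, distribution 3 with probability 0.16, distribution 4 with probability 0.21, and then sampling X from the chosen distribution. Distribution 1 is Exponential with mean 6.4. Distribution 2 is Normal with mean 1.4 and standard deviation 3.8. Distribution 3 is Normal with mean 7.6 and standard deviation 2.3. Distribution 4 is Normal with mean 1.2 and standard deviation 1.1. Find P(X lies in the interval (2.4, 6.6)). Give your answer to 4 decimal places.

Conditional on each component, P(2.4 < X < 6.6): 1: 0.330728; 2: 0.310624; 3: 0.319976; 4: 0.137656.
By total probability, P(2.4 < X < 6.6) = 0.33·0.330728 + 0.3·0.310624 + 0.16·0.319976 + 0.21·0.137656 = 0.282432.

0.2824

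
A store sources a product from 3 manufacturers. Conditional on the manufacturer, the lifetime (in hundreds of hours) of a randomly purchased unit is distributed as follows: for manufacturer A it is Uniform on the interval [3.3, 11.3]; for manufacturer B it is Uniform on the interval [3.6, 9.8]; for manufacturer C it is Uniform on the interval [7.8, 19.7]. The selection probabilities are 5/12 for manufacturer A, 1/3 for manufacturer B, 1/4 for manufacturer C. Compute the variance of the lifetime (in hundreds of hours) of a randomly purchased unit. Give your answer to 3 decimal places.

Per component, A: μ=7.3, E[X²]=58.6233; B: μ=6.7, E[X²]=48.0933; C: μ=13.75, E[X²]=200.863.
E[X] = 0.416667·7.3 + 0.333333·6.7 + 0.25·13.75 = 8.7125.
E[X²] = 0.416667·58.6233 + 0.333333·48.0933 + 0.25·200.863 = 90.6733.
Var(X) = E[X²] − (E[X])² = 90.6733 − 75.9077 = 14.7657.

14.766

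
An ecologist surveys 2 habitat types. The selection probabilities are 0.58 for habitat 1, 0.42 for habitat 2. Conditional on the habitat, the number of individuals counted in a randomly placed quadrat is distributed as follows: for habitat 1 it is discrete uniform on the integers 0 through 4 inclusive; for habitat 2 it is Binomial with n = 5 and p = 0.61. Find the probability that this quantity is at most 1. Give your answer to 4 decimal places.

0.2654

Conditional on each habitat, P(X ≤ 1): 1: 0.4; 2: 0.0795824.
By total probability, P(X ≤ 1) = 0.58·0.4 + 0.42·0.0795824 = 0.265425.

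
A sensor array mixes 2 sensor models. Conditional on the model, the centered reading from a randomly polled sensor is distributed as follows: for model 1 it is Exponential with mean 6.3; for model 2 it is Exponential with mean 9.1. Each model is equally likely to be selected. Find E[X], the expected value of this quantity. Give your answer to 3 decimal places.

7.700

Component means — 1: 6.3; 2: 9.1.
E[X] = 0.5·6.3 + 0.5·9.1 = 7.7.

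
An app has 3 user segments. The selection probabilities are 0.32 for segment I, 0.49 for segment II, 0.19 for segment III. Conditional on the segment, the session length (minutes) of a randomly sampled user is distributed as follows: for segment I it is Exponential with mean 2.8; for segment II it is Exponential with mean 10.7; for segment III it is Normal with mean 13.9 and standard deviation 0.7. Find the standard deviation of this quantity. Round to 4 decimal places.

Per component, I: μ=2.8, E[X²]=15.68; II: μ=10.7, E[X²]=228.98; III: μ=13.9, E[X²]=193.7.
E[X] = 0.32·2.8 + 0.49·10.7 + 0.19·13.9 = 8.78.
E[X²] = 0.32·15.68 + 0.49·228.98 + 0.19·193.7 = 154.021.
Var(X) = E[X²] − (E[X])² = 154.021 − 77.0884 = 76.9324.
SD(X) = √76.9324 = 8.77111.

8.7711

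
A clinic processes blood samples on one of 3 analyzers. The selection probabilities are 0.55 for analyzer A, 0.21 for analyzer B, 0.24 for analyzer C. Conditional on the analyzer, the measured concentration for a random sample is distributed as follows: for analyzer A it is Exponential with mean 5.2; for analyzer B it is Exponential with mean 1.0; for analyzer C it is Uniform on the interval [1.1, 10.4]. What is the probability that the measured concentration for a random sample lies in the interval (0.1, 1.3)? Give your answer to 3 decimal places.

0.249

Conditional on each analyzer, P(0.1 < X < 1.3): A: 0.202152; B: 0.632306; C: 0.0215054.
By total probability, P(0.1 < X < 1.3) = 0.55·0.202152 + 0.21·0.632306 + 0.24·0.0215054 = 0.249129.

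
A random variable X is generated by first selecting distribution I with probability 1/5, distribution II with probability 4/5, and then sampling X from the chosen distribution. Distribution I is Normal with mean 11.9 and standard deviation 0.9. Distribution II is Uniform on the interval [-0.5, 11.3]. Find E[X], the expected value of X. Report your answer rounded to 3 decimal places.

6.700

Component means — I: 11.9; II: 5.4.
E[X] = 0.2·11.9 + 0.8·5.4 = 6.7.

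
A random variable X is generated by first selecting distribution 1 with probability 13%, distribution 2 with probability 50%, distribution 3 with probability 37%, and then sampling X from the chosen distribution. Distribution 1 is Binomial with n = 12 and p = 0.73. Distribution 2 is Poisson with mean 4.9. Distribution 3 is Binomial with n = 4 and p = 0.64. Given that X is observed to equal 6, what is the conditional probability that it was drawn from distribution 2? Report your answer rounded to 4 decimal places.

Likelihoods P(X=6 | ·): 1: 0.0541741; 2: 0.143153; 3: 0.
Posterior ∝ prior × likelihood. Numerator for 2: 0.5·0.143153 = 0.0715766.
Normalizing constant: 0.13·0.0541741 + 0.5·0.143153 + 0.37·0 = 0.0786192.
P(2 | observation) = 0.0715766 / 0.0786192 = 0.910421.

0.9104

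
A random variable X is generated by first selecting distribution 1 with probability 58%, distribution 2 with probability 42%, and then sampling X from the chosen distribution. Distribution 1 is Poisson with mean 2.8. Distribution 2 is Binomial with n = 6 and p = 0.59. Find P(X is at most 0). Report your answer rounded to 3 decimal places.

Conditional on each component, P(X ≤ 0): 1: 0.0608101; 2: 0.0047501.
By total probability, P(X ≤ 0) = 0.58·0.0608101 + 0.42·0.0047501 = 0.0372649.

0.037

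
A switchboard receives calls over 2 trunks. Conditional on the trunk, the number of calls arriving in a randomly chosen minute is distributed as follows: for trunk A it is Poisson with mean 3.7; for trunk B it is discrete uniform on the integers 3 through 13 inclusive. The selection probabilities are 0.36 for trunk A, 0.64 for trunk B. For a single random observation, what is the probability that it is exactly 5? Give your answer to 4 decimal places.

0.1096

Conditional on each trunk, P(X = 5): A: 0.142869; B: 0.0909091.
By total probability, P(X = 5) = 0.36·0.142869 + 0.64·0.0909091 = 0.109615.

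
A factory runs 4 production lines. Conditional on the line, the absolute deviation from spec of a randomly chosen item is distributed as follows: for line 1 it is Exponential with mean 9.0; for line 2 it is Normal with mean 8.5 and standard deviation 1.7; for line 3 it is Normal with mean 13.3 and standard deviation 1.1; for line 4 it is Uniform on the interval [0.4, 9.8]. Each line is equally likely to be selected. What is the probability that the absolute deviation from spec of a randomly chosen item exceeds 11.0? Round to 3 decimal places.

Conditional on each line, P(X > 11.0): 1: 0.294575; 2: 0.0707013; 3: 0.981732; 4: 0.
By total probability, P(X > 11.0) = 0.25·0.294575 + 0.25·0.0707013 + 0.25·0.981732 + 0.25·0 = 0.336752.

0.337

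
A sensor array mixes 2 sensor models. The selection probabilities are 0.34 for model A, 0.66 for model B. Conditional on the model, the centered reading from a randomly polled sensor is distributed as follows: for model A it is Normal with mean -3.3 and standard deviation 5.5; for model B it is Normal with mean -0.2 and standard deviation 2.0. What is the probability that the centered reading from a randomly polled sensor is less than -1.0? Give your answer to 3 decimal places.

0.453

Conditional on each model, P(X < -1.0): A: 0.662093; B: 0.344578.
By total probability, P(X < -1.0) = 0.34·0.662093 + 0.66·0.344578 = 0.452533.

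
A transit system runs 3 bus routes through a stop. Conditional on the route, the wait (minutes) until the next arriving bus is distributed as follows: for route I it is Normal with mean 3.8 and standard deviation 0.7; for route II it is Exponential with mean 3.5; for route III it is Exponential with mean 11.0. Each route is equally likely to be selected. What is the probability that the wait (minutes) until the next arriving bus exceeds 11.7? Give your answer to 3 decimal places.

0.127

Conditional on each route, P(X > 11.7): I: 0; II: 0.0353359; III: 0.345198.
By total probability, P(X > 11.7) = 0.333333·0 + 0.333333·0.0353359 + 0.333333·0.345198 = 0.126845.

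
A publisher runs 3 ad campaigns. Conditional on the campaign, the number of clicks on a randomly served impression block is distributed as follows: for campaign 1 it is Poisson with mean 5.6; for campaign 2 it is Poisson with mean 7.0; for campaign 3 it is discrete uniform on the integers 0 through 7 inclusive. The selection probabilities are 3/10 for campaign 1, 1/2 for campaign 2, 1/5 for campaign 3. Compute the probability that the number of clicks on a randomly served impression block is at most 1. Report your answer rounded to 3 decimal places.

0.061

Conditional on each campaign, P(X ≤ 1): 1: 0.0244059; 2: 0.00729506; 3: 0.25.
By total probability, P(X ≤ 1) = 0.3·0.0244059 + 0.5·0.00729506 + 0.2·0.25 = 0.0609693.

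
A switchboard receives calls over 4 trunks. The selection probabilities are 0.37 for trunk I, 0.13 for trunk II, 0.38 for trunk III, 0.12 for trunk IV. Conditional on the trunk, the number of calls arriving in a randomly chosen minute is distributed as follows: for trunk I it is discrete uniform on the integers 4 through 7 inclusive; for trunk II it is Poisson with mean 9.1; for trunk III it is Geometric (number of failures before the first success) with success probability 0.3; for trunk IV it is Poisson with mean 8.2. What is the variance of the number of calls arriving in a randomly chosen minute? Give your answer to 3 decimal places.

Per component, I: μ=5.5, E[X²]=31.5; II: μ=9.1, E[X²]=91.91; III: μ=2.33333, E[X²]=13.2222; IV: μ=8.2, E[X²]=75.44.
E[X] = 0.37·5.5 + 0.13·9.1 + 0.38·2.33333 + 0.12·8.2 = 5.08867.
E[X²] = 0.37·31.5 + 0.13·91.91 + 0.38·13.2222 + 0.12·75.44 = 37.6805.
Var(X) = E[X²] − (E[X])² = 37.6805 − 25.8945 = 11.786.

11.786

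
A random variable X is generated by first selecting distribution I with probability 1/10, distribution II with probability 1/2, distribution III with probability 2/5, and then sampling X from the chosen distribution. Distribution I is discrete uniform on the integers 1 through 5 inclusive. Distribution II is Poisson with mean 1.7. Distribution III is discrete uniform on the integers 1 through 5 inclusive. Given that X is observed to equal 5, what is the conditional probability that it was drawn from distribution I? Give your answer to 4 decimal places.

Likelihoods P(X=5 | ·): I: 0.2; II: 0.0216154; III: 0.2.
Posterior ∝ prior × likelihood. Numerator for I: 0.1·0.2 = 0.02.
Normalizing constant: 0.1·0.2 + 0.5·0.0216154 + 0.4·0.2 = 0.110808.
P(I | observation) = 0.02 / 0.110808 = 0.180493.

0.1805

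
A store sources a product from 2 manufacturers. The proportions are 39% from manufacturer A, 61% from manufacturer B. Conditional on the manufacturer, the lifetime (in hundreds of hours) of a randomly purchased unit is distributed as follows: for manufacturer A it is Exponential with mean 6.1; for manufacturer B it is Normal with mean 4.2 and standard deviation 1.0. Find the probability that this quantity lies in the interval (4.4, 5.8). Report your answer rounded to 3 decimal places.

0.262

Conditional on each manufacturer, P(4.4 < X < 5.8): A: 0.0996902; B: 0.365941.
By total probability, P(4.4 < X < 5.8) = 0.39·0.0996902 + 0.61·0.365941 = 0.262103.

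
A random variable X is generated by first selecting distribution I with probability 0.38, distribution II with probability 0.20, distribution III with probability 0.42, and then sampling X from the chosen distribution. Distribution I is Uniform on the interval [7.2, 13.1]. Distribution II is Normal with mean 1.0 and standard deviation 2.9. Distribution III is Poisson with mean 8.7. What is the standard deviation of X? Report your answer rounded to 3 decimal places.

Per component, I: μ=10.15, E[X²]=105.923; II: μ=1, E[X²]=9.41; III: μ=8.7, E[X²]=84.39.
E[X] = 0.38·10.15 + 0.2·1 + 0.42·8.7 = 7.711.
E[X²] = 0.38·105.923 + 0.2·9.41 + 0.42·84.39 = 77.5767.
Var(X) = E[X²] − (E[X])² = 77.5767 − 59.4595 = 18.1171.
SD(X) = √18.1171 = 4.25642.

4.256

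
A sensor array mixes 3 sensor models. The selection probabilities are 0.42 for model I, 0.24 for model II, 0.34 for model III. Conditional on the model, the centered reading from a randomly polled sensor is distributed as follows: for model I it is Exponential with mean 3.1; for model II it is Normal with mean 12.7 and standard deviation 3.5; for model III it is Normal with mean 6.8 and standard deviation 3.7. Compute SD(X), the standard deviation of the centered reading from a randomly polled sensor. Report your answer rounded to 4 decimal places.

5.0711

Per component, I: μ=3.1, E[X²]=19.22; II: μ=12.7, E[X²]=173.54; III: μ=6.8, E[X²]=59.93.
E[X] = 0.42·3.1 + 0.24·12.7 + 0.34·6.8 = 6.662.
E[X²] = 0.42·19.22 + 0.24·173.54 + 0.34·59.93 = 70.0982.
Var(X) = E[X²] − (E[X])² = 70.0982 − 44.3822 = 25.716.
SD(X) = √25.716 = 5.07109.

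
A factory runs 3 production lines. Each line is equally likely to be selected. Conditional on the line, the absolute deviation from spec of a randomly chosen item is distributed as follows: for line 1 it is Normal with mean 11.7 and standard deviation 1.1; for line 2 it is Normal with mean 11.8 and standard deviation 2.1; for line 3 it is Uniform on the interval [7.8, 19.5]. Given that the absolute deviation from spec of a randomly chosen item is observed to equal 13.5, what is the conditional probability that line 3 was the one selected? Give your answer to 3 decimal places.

0.269

Likelihoods f(13.5 | ·): 1: 0.0950748; 2: 0.136895; 3: 0.0854701.
Posterior ∝ prior × likelihood. Numerator for 3: 0.333333·0.0854701 = 0.02849.
Normalizing constant: 0.333333·0.0950748 + 0.333333·0.136895 + 0.333333·0.0854701 = 0.105813.
P(3 | observation) = 0.02849 / 0.105813 = 0.269248.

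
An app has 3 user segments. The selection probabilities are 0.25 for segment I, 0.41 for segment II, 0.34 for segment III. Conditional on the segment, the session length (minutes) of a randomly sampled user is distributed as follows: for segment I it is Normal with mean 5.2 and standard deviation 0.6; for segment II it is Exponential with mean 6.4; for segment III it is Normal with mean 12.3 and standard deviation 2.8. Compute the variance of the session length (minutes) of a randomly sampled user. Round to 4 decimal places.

28.8342

Per component, I: μ=5.2, E[X²]=27.4; II: μ=6.4, E[X²]=81.92; III: μ=12.3, E[X²]=159.13.
E[X] = 0.25·5.2 + 0.41·6.4 + 0.34·12.3 = 8.106.
E[X²] = 0.25·27.4 + 0.41·81.92 + 0.34·159.13 = 94.5414.
Var(X) = E[X²] − (E[X])² = 94.5414 − 65.7072 = 28.8342.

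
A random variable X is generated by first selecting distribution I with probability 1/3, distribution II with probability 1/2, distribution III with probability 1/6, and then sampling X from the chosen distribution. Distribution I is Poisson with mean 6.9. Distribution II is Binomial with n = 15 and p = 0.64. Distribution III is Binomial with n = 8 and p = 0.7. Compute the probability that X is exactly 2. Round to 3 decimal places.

0.010

Conditional on each component, P(X = 2): I: 0.0239903; II: 7.33638e-05; III: 0.0100019.
By total probability, P(X = 2) = 0.333333·0.0239903 + 0.5·7.33638e-05 + 0.166667·0.0100019 = 0.00970044.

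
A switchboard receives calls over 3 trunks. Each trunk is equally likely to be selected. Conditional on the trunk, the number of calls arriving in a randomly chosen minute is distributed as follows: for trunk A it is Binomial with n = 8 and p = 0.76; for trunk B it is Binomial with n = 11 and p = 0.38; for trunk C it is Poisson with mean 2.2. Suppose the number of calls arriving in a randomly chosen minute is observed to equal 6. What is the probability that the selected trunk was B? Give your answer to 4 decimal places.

0.2797

Likelihoods P(X=6 | ·): A: 0.310786; B: 0.127439; C: 0.0174484.
Posterior ∝ prior × likelihood. Numerator for B: 0.333333·0.127439 = 0.0424796.
Normalizing constant: 0.333333·0.310786 + 0.333333·0.127439 + 0.333333·0.0174484 = 0.151891.
P(B | observation) = 0.0424796 / 0.151891 = 0.279671.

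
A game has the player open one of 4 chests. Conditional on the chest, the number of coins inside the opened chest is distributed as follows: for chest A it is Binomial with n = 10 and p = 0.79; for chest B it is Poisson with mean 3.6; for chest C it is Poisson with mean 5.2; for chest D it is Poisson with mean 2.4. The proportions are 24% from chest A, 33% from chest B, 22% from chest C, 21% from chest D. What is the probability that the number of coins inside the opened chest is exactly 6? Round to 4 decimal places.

Conditional on each chest, P(X = 6): A: 0.0992794; B: 0.0826081; C: 0.15148; D: 0.0240784.
By total probability, P(X = 6) = 0.24·0.0992794 + 0.33·0.0826081 + 0.22·0.15148 + 0.21·0.0240784 = 0.0894699.

0.0895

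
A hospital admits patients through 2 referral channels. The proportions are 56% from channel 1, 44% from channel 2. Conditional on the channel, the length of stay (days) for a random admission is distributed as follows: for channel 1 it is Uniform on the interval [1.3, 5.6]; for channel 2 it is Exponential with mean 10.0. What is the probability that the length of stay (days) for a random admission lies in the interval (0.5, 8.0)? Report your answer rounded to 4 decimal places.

0.7808

Conditional on each channel, P(0.5 < X < 8.0): 1: 1; 2: 0.5019.
By total probability, P(0.5 < X < 8.0) = 0.56·1 + 0.44·0.5019 = 0.780836.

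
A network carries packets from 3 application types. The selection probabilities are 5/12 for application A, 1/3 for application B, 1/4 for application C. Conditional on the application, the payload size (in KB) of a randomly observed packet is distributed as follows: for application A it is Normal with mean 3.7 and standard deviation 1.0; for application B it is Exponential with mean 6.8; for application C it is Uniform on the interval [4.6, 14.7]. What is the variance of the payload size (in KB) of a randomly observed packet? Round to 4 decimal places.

23.6546

Per component, A: μ=3.7, E[X²]=14.69; B: μ=6.8, E[X²]=92.48; C: μ=9.65, E[X²]=101.623.
E[X] = 0.416667·3.7 + 0.333333·6.8 + 0.25·9.65 = 6.22083.
E[X²] = 0.416667·14.69 + 0.333333·92.48 + 0.25·101.623 = 62.3533.
Var(X) = E[X²] − (E[X])² = 62.3533 − 38.6988 = 23.6546.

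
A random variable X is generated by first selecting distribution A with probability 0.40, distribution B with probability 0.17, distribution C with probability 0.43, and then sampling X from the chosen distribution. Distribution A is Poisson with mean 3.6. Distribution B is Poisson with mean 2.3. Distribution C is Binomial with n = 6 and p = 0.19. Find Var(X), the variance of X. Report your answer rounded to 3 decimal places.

3.482

Per component, A: μ=3.6, E[X²]=16.56; B: μ=2.3, E[X²]=7.59; C: μ=1.14, E[X²]=2.223.
E[X] = 0.4·3.6 + 0.17·2.3 + 0.43·1.14 = 2.3212.
E[X²] = 0.4·16.56 + 0.17·7.59 + 0.43·2.223 = 8.87019.
Var(X) = E[X²] − (E[X])² = 8.87019 − 5.38797 = 3.48222.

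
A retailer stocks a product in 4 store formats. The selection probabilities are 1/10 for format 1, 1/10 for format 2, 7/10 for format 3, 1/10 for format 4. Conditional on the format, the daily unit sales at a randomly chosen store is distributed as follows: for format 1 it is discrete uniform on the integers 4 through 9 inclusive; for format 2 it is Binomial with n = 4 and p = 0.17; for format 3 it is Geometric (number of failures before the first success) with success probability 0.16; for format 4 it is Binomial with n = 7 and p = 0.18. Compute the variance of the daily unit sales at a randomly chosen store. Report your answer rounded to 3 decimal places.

26.723

Per component, 1: μ=6.5, E[X²]=45.1667; 2: μ=0.68, E[X²]=1.0268; 3: μ=5.25, E[X²]=60.375; 4: μ=1.26, E[X²]=2.6208.
E[X] = 0.1·6.5 + 0.1·0.68 + 0.7·5.25 + 0.1·1.26 = 4.519.
E[X²] = 0.1·45.1667 + 0.1·1.0268 + 0.7·60.375 + 0.1·2.6208 = 47.1439.
Var(X) = E[X²] − (E[X])² = 47.1439 − 20.4214 = 26.7226.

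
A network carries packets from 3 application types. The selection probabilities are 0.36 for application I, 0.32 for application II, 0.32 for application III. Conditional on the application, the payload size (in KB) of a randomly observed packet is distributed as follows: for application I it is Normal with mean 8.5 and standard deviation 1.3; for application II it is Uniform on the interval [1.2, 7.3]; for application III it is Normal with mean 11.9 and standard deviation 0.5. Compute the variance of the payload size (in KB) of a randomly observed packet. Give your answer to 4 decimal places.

Per component, I: μ=8.5, E[X²]=73.94; II: μ=4.25, E[X²]=21.1633; III: μ=11.9, E[X²]=141.86.
E[X] = 0.36·8.5 + 0.32·4.25 + 0.32·11.9 = 8.228.
E[X²] = 0.36·73.94 + 0.32·21.1633 + 0.32·141.86 = 78.7859.
Var(X) = E[X²] − (E[X])² = 78.7859 − 67.7 = 11.0859.

11.0859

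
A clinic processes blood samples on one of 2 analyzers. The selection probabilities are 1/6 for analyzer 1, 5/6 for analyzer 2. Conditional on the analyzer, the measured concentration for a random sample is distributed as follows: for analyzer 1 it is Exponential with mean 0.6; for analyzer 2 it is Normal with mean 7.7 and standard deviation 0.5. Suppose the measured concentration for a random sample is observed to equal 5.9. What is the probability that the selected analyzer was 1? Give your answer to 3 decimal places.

Likelihoods f(5.9 | ·): 1: 8.93895e-05; 2: 0.0012238.
Posterior ∝ prior × likelihood. Numerator for 1: 0.166667·8.93895e-05 = 1.48982e-05.
Normalizing constant: 0.166667·8.93895e-05 + 0.833333·0.0012238 = 0.00103473.
P(1 | observation) = 1.48982e-05 / 0.00103473 = 0.0143981.

0.014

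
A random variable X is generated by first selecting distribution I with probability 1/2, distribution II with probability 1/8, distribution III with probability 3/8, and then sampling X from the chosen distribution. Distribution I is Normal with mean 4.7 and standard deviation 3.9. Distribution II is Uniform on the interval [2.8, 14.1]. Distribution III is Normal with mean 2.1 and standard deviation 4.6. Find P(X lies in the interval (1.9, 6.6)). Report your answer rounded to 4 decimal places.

Conditional on each component, P(1.9 < X < 6.6): I: 0.45054; II: 0.336283; III: 0.353367.
By total probability, P(1.9 < X < 6.6) = 0.5·0.45054 + 0.125·0.336283 + 0.375·0.353367 = 0.399818.

0.3998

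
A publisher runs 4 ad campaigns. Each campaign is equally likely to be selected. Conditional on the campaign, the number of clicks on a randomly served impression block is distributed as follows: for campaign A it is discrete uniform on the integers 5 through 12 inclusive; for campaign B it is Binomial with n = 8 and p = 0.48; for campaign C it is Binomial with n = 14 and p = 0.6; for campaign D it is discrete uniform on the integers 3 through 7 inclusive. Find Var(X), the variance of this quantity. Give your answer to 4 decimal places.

7.3814

Per component, A: μ=8.5, E[X²]=77.5; B: μ=3.84, E[X²]=16.7424; C: μ=8.4, E[X²]=73.92; D: μ=5, E[X²]=27.
E[X] = 0.25·8.5 + 0.25·3.84 + 0.25·8.4 + 0.25·5 = 6.435.
E[X²] = 0.25·77.5 + 0.25·16.7424 + 0.25·73.92 + 0.25·27 = 48.7906.
Var(X) = E[X²] − (E[X])² = 48.7906 − 41.4092 = 7.38137.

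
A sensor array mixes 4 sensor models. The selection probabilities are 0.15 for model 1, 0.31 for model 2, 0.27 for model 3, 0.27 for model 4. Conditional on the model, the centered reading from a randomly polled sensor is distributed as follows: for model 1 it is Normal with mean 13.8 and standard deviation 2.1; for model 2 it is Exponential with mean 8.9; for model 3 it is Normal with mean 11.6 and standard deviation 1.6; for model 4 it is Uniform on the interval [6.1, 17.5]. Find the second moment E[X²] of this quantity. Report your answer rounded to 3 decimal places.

For each component E[X²] = Var + (mean)², giving 1: 194.85; 2: 158.42; 3: 137.12; 4: 150.07.
Overall E[X²] = 0.15·194.85 + 0.31·158.42 + 0.27·137.12 + 0.27·150.07 = 155.879.

155.879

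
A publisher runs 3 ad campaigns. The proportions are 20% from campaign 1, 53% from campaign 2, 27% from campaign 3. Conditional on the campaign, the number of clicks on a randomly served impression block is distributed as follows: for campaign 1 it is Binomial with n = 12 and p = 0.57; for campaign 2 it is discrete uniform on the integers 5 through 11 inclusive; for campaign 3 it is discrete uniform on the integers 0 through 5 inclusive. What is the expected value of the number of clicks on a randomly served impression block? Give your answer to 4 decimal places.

6.2830

Component means — 1: 6.84; 2: 8; 3: 2.5.
E[X] = 0.2·6.84 + 0.53·8 + 0.27·2.5 = 6.283.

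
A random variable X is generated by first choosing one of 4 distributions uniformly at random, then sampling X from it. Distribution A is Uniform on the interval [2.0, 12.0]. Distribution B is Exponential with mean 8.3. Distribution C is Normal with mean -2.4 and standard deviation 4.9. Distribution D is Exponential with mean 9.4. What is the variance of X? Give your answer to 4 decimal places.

69.3202

Per component, A: μ=7, E[X²]=57.3333; B: μ=8.3, E[X²]=137.78; C: μ=-2.4, E[X²]=29.77; D: μ=9.4, E[X²]=176.72.
E[X] = 0.25·7 + 0.25·8.3 + 0.25·-2.4 + 0.25·9.4 = 5.575.
E[X²] = 0.25·57.3333 + 0.25·137.78 + 0.25·29.77 + 0.25·176.72 = 100.401.
Var(X) = E[X²] − (E[X])² = 100.401 − 31.0806 = 69.3202.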